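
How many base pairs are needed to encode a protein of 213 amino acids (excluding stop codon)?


Each amino acid = 1 codon = 3 bp
bp = 213 * 3 = 639 bp

639 bp


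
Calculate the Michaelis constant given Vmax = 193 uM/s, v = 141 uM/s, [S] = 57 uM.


Km = [S] * (Vmax - v) / v
Km = 57 * (193 - 141) / 141
Km = 21.0213 uM

21.0213 uM


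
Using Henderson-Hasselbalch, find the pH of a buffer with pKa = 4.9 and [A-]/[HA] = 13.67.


pH = pKa + log10([A-]/[HA])
pH = 4.9 + log10(13.67)
pH = 6.0358

6.0358


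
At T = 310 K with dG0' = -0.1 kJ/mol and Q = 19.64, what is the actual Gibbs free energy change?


dG = dG0' + RT * ln(Q) / 1000
dG = -0.1 + 8.314 * 310 * ln(19.64) / 1000
dG = 7.5742 kJ/mol

7.5742 kJ/mol


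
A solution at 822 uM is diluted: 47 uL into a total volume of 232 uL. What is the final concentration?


C2 = C1 * V1 / V2
C2 = 822 * 47 / 232
C2 = 166.5259 uM

166.5259 uM


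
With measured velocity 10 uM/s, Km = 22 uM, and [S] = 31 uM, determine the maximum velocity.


Vmax = v * (Km + [S]) / [S]
Vmax = 10 * (22 + 31) / 31
Vmax = 17.0968 uM/s

17.0968 uM/s


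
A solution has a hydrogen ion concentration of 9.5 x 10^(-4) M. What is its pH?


pH = -log10([H+])
pH = -log10(9.5 x 10^(-4))
pH = 3.0223

3.0223


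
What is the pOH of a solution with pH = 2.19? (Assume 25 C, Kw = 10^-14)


pOH = 14 - pH
pOH = 14 - 2.19
pOH = 11.81

11.81


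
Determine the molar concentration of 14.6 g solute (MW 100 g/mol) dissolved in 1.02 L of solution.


C = (mass / MW) / volume
C = (14.6 / 100) / 1.02
C = 0.1431 M

0.1431 M


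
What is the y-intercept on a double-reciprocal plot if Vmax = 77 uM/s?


y-intercept = 1/Vmax
= 1/77
= 0.013 s/uM

0.013 s/uM


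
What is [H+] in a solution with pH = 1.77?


[H+] = 10^(-pH)
[H+] = 10^(-1.77)
[H+] = 0.017 M

0.017 M


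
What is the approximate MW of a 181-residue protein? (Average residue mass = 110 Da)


MW = n_residues * 110 Da
MW = 181 * 110
MW = 19910 Da

19910 Da


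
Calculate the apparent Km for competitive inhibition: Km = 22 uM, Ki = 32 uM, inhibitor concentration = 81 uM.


Km_app = Km * (1 + [I]/Ki)
Km_app = 22 * (1 + 81/32)
Km_app = 77.6875 uM

77.6875 uM


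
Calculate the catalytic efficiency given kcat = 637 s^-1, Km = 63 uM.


Catalytic efficiency = kcat / Km
= 637 / 63
= 10.1111 uM^-1*s^-1

10.1111 uM^-1*s^-1


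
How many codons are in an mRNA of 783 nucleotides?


codons = nucleotides / 3
codons = 783 / 3 = 261

261


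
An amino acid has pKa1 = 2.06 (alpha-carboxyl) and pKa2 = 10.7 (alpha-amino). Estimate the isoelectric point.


pI = (pKa1 + pKa2) / 2
pI = (2.06 + 10.7) / 2
pI = 6.38

6.38


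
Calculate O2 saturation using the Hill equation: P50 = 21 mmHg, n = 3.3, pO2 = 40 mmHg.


Y = pO2^n / (P50^n + pO2^n)
Y = 40^3.3 / (21^3.3 + 40^3.3)
Y = 89.34%

89.34%


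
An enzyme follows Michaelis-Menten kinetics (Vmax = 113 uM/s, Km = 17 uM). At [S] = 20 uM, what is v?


v = Vmax * [S] / (Km + [S])
v = 113 * 20 / (17 + 20)
v = 61.0811 uM/s

61.0811 uM/s


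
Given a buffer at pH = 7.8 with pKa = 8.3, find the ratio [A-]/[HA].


[A-]/[HA] = 10^(pH - pKa)
= 10^(7.8 - 8.3)
= 0.3162

0.3162


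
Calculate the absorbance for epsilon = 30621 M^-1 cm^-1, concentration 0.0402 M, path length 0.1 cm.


A = epsilon * c * l
A = 30621 * 0.0402 * 0.1
A = 123.0964

123.0964


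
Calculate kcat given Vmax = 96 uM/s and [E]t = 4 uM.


kcat = Vmax / [E]t
kcat = 96 / 4
kcat = 24.0 s^-1

24.0 s^-1


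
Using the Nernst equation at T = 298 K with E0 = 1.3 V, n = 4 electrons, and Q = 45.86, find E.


E = E0 - (RT/nF) * ln(Q)
E = 1.3 - (8.314 * 298 / (4 * 96485)) * ln(45.86)
E = 1.2754 V

1.2754 V


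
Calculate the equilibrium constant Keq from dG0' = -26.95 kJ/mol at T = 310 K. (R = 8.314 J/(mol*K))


Keq = exp(-dG0 * 1000 / (R * T))
Keq = exp(-(-26.95) * 1000 / (8.314 * 310))
Keq = 34770.242

34770.242


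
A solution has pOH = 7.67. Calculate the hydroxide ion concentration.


[OH-] = 10^(-pOH)
[OH-] = 10^(-7.67)
[OH-] = 2.138e-08 M

2.138e-08 M


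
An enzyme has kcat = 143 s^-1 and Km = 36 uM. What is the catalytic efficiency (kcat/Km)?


Catalytic efficiency = kcat / Km
= 143 / 36
= 3.9722 uM^-1*s^-1

3.9722 uM^-1*s^-1


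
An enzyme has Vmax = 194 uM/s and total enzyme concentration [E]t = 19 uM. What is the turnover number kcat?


kcat = Vmax / [E]t
kcat = 194 / 19
kcat = 10.2105 s^-1

10.2105 s^-1


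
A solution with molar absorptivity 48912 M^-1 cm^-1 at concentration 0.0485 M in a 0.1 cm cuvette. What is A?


A = epsilon * c * l
A = 48912 * 0.0485 * 0.1
A = 237.2232

237.2232


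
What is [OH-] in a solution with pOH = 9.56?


[OH-] = 10^(-pOH)
[OH-] = 10^(-9.56)
[OH-] = 2.754e-10 M

2.754e-10 M


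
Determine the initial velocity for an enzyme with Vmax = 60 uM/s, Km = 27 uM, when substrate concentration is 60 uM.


v = Vmax * [S] / (Km + [S])
v = 60 * 60 / (27 + 60)
v = 41.3793 uM/s

41.3793 uM/s


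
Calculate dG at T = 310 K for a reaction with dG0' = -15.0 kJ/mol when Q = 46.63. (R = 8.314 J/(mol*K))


dG = dG0' + RT * ln(Q) / 1000
dG = -15.0 + 8.314 * 310 * ln(46.63) / 1000
dG = -5.0972 kJ/mol

-5.0972 kJ/mol


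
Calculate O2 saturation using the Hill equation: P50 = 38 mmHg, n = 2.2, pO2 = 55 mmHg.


Y = pO2^n / (P50^n + pO2^n)
Y = 55^2.2 / (38^2.2 + 55^2.2)
Y = 69.28%

69.28%


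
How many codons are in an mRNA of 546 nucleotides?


codons = nucleotides / 3
codons = 546 / 3 = 182

182


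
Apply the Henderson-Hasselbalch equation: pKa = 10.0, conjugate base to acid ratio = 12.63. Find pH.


pH = pKa + log10([A-]/[HA])
pH = 10.0 + log10(12.63)
pH = 11.1014

11.1014


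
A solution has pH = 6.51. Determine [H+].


[H+] = 10^(-pH)
[H+] = 10^(-6.51)
[H+] = 3.090e-07 M

3.090e-07 M


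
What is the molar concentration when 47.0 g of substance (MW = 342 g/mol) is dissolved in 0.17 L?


C = (mass / MW) / volume
C = (47.0 / 342) / 0.17
C = 0.8084 M

0.8084 M


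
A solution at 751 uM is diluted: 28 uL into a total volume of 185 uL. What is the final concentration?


C2 = C1 * V1 / V2
C2 = 751 * 28 / 185
C2 = 113.6649 uM

113.6649 uM


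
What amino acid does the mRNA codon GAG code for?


Standard genetic code lookup.
Codon GAG -> Glu

Glu


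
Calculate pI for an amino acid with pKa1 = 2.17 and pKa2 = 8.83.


pI = (pKa1 + pKa2) / 2
pI = (2.17 + 8.83) / 2
pI = 5.5

5.5


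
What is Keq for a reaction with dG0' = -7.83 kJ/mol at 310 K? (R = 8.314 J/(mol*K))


Keq = exp(-dG0 * 1000 / (R * T))
Keq = exp(-(-7.83) * 1000 / (8.314 * 310))
Keq = 20.8638

20.8638


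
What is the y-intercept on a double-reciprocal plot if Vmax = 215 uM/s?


y-intercept = 1/Vmax
= 1/215
= 0.0047 s/uM

0.0047 s/uM


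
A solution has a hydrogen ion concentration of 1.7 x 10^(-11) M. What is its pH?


pH = -log10([H+])
pH = -log10(1.7 x 10^(-11))
pH = 10.7696

10.7696


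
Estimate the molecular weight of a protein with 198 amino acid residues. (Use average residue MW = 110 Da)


MW = n_residues * 110 Da
MW = 198 * 110
MW = 21780 Da

21780 Da


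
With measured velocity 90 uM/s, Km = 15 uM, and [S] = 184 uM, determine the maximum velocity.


Vmax = v * (Km + [S]) / [S]
Vmax = 90 * (15 + 184) / 184
Vmax = 97.337 uM/s

97.337 uM/s


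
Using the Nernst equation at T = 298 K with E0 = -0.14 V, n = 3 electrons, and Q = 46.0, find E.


E = E0 - (RT/nF) * ln(Q)
E = -0.14 - (8.314 * 298 / (3 * 96485)) * ln(46.0)
E = -0.1728 V

-0.1728 V


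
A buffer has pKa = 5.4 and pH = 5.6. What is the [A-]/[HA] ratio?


[A-]/[HA] = 10^(pH - pKa)
= 10^(5.6 - 5.4)
= 1.5849

1.5849


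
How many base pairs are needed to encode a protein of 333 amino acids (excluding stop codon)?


Each amino acid = 1 codon = 3 bp
bp = 333 * 3 = 999 bp

999 bp


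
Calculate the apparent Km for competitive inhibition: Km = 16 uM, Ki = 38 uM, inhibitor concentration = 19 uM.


Km_app = Km * (1 + [I]/Ki)
Km_app = 16 * (1 + 19/38)
Km_app = 24.0 uM

24.0 uM


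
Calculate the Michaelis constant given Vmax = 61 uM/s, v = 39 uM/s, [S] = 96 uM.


Km = [S] * (Vmax - v) / v
Km = 96 * (61 - 39) / 39
Km = 54.1538 uM

54.1538 uM


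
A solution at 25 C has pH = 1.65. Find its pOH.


pOH = 14 - pH
pOH = 14 - 1.65
pOH = 12.35

12.35


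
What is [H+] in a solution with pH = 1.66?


[H+] = 10^(-pH)
[H+] = 10^(-1.66)
[H+] = 0.0219 M

0.0219 M


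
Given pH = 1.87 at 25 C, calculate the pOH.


pOH = 14 - pH
pOH = 14 - 1.87
pOH = 12.13

12.13


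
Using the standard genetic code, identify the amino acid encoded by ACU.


Standard genetic code lookup.
Codon ACU -> Thr

Thr


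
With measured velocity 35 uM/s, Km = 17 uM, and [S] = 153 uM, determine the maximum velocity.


Vmax = v * (Km + [S]) / [S]
Vmax = 35 * (17 + 153) / 153
Vmax = 38.8889 uM/s

38.8889 uM/s


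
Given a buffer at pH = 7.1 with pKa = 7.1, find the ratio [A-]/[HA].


[A-]/[HA] = 10^(pH - pKa)
= 10^(7.1 - 7.1)
= 1.0

1.0


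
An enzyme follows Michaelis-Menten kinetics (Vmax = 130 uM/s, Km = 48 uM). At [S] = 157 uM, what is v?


v = Vmax * [S] / (Km + [S])
v = 130 * 157 / (48 + 157)
v = 99.561 uM/s

99.561 uM/s


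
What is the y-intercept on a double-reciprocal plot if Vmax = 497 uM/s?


y-intercept = 1/Vmax
= 1/497
= 0.002 s/uM

0.002 s/uM


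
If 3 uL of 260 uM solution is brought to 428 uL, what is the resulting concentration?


C2 = C1 * V1 / V2
C2 = 260 * 3 / 428
C2 = 1.8224 uM

1.8224 uM


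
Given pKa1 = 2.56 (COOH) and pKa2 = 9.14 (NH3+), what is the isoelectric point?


pI = (pKa1 + pKa2) / 2
pI = (2.56 + 9.14) / 2
pI = 5.85

5.85


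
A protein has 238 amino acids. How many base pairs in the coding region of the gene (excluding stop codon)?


Each amino acid = 1 codon = 3 bp
bp = 238 * 3 = 714 bp

714 bp


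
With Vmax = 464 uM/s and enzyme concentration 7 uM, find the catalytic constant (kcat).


kcat = Vmax / [E]t
kcat = 464 / 7
kcat = 66.2857 s^-1

66.2857 s^-1


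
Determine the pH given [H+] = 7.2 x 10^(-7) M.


pH = -log10([H+])
pH = -log10(7.2 x 10^(-7))
pH = 6.1427

6.1427


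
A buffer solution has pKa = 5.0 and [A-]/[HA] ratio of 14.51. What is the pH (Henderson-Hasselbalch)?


pH = pKa + log10([A-]/[HA])
pH = 5.0 + log10(14.51)
pH = 6.1617

6.1617


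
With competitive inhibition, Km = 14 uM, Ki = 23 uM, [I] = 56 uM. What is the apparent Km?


Km_app = Km * (1 + [I]/Ki)
Km_app = 14 * (1 + 56/23)
Km_app = 48.087 uM

48.087 uM


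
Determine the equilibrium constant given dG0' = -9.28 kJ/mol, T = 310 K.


Keq = exp(-dG0 * 1000 / (R * T))
Keq = exp(-(-9.28) * 1000 / (8.314 * 310))
Keq = 36.6206

36.6206


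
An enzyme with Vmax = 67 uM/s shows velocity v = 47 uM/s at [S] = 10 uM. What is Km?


Km = [S] * (Vmax - v) / v
Km = 10 * (67 - 47) / 47
Km = 4.2553 uM

4.2553 uM


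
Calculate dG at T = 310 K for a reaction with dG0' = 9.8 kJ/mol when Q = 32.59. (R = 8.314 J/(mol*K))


dG = dG0' + RT * ln(Q) / 1000
dG = 9.8 + 8.314 * 310 * ln(32.59) / 1000
dG = 18.7795 kJ/mol

18.7795 kJ/mol


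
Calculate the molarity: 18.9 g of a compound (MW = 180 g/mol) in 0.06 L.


C = (mass / MW) / volume
C = (18.9 / 180) / 0.06
C = 1.75 M

1.75 M


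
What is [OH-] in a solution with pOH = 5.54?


[OH-] = 10^(-pOH)
[OH-] = 10^(-5.54)
[OH-] = 2.884e-06 M

2.884e-06 M


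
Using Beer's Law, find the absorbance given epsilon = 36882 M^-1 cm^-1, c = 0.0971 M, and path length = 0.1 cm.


A = epsilon * c * l
A = 36882 * 0.0971 * 0.1
A = 358.1242

358.1242


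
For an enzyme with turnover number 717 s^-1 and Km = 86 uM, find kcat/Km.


Catalytic efficiency = kcat / Km
= 717 / 86
= 8.3372 uM^-1*s^-1

8.3372 uM^-1*s^-1


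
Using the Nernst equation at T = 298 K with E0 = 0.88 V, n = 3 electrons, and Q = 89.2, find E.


E = E0 - (RT/nF) * ln(Q)
E = 0.88 - (8.314 * 298 / (3 * 96485)) * ln(89.2)
E = 0.8416 V

0.8416 V


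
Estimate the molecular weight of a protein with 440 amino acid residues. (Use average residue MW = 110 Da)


MW = n_residues * 110 Da
MW = 440 * 110
MW = 48400 Da

48400 Da


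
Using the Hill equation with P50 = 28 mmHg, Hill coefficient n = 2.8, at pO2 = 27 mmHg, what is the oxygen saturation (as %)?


Y = pO2^n / (P50^n + pO2^n)
Y = 27^2.8 / (28^2.8 + 27^2.8)
Y = 47.46%

47.46%


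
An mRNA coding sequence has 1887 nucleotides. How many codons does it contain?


codons = nucleotides / 3
codons = 1887 / 3 = 629

629


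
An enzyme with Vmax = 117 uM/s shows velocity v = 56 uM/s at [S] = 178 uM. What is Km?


Km = [S] * (Vmax - v) / v
Km = 178 * (117 - 56) / 56
Km = 193.8929 uM

193.8929 uM


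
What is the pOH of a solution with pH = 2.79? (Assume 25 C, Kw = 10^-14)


pOH = 14 - pH
pOH = 14 - 2.79
pOH = 11.21

11.21


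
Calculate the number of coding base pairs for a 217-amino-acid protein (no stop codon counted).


Each amino acid = 1 codon = 3 bp
bp = 217 * 3 = 651 bp

651 bp


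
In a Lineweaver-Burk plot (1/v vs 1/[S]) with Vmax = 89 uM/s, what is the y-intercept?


y-intercept = 1/Vmax
= 1/89
= 0.0112 s/uM

0.0112 s/uM


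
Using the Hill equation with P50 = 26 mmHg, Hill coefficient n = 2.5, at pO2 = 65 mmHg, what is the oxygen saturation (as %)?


Y = pO2^n / (P50^n + pO2^n)
Y = 65^2.5 / (26^2.5 + 65^2.5)
Y = 90.81%

90.81%


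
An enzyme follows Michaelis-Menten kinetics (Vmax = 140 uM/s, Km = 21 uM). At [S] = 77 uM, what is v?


v = Vmax * [S] / (Km + [S])
v = 140 * 77 / (21 + 77)
v = 110.0 uM/s

110.0 uM/s


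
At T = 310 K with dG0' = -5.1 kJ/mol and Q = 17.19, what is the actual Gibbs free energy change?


dG = dG0' + RT * ln(Q) / 1000
dG = -5.1 + 8.314 * 310 * ln(17.19) / 1000
dG = 2.2308 kJ/mol

2.2308 kJ/mol


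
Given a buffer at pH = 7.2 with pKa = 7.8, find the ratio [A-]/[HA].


[A-]/[HA] = 10^(pH - pKa)
= 10^(7.2 - 7.8)
= 0.2512

0.2512


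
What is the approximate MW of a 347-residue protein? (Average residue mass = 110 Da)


MW = n_residues * 110 Da
MW = 347 * 110
MW = 38170 Da

38170 Da


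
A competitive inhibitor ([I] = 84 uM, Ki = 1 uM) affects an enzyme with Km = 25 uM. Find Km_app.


Km_app = Km * (1 + [I]/Ki)
Km_app = 25 * (1 + 84/1)
Km_app = 2125.0 uM

2125.0 uM


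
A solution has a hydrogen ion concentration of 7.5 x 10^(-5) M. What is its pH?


pH = -log10([H+])
pH = -log10(7.5 x 10^(-5))
pH = 4.1249

4.1249


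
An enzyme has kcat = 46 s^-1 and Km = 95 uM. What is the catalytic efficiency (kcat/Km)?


Catalytic efficiency = kcat / Km
= 46 / 95
= 0.4842 uM^-1*s^-1

0.4842 uM^-1*s^-1


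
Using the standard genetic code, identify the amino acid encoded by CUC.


Standard genetic code lookup.
Codon CUC -> Leu

Leu


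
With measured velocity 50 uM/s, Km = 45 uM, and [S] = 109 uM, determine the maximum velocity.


Vmax = v * (Km + [S]) / [S]
Vmax = 50 * (45 + 109) / 109
Vmax = 70.6422 uM/s

70.6422 uM/s


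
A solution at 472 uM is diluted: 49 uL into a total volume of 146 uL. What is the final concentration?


C2 = C1 * V1 / V2
C2 = 472 * 49 / 146
C2 = 158.411 uM

158.411 uM


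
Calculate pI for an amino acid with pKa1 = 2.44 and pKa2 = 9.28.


pI = (pKa1 + pKa2) / 2
pI = (2.44 + 9.28) / 2
pI = 5.86

5.86


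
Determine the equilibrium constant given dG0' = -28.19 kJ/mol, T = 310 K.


Keq = exp(-dG0 * 1000 / (R * T))
Keq = exp(-(-28.19) * 1000 / (8.314 * 310))
Keq = 56254.0532

56254.0532


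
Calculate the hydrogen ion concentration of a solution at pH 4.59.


[H+] = 10^(-pH)
[H+] = 10^(-4.59)
[H+] = 2.570e-05 M

2.570e-05 M


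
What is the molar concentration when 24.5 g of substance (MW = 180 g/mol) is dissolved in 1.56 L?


C = (mass / MW) / volume
C = (24.5 / 180) / 1.56
C = 0.0873 M

0.0873 M


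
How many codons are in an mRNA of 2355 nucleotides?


codons = nucleotides / 3
codons = 2355 / 3 = 785

785


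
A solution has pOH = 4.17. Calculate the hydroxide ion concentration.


[OH-] = 10^(-pOH)
[OH-] = 10^(-4.17)
[OH-] = 6.761e-05 M

6.761e-05 M


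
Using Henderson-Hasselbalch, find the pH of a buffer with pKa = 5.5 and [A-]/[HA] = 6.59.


pH = pKa + log10([A-]/[HA])
pH = 5.5 + log10(6.59)
pH = 6.3189

6.3189


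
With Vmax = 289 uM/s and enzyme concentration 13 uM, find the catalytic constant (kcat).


kcat = Vmax / [E]t
kcat = 289 / 13
kcat = 22.2308 s^-1

22.2308 s^-1


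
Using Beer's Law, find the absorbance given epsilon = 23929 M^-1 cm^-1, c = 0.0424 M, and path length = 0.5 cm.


A = epsilon * c * l
A = 23929 * 0.0424 * 0.5
A = 507.2948

507.2948


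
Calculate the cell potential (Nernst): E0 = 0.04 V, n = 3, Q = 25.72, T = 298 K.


E = E0 - (RT/nF) * ln(Q)
E = 0.04 - (8.314 * 298 / (3 * 96485)) * ln(25.72)
E = 0.0122 V

0.0122 V


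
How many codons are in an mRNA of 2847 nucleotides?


codons = nucleotides / 3
codons = 2847 / 3 = 949

949


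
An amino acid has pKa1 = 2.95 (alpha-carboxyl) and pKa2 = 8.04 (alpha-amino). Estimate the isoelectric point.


pI = (pKa1 + pKa2) / 2
pI = (2.95 + 8.04) / 2
pI = 5.495

5.495


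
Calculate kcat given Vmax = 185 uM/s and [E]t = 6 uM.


kcat = Vmax / [E]t
kcat = 185 / 6
kcat = 30.8333 s^-1

30.8333 s^-1


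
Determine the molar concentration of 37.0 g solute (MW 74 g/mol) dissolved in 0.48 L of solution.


C = (mass / MW) / volume
C = (37.0 / 74) / 0.48
C = 1.0417 M

1.0417 M


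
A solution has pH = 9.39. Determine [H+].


[H+] = 10^(-pH)
[H+] = 10^(-9.39)
[H+] = 4.074e-10 M

4.074e-10 M


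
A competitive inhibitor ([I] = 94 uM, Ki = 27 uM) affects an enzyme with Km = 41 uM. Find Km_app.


Km_app = Km * (1 + [I]/Ki)
Km_app = 41 * (1 + 94/27)
Km_app = 183.7407 uM

183.7407 uM


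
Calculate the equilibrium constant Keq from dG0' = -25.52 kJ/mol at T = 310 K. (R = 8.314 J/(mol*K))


Keq = exp(-dG0 * 1000 / (R * T))
Keq = exp(-(-25.52) * 1000 / (8.314 * 310))
Keq = 19963.9131

19963.9131


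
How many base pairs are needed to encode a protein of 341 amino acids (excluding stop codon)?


Each amino acid = 1 codon = 3 bp
bp = 341 * 3 = 1023 bp

1023 bp


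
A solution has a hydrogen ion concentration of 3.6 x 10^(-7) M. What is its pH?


pH = -log10([H+])
pH = -log10(3.6 x 10^(-7))
pH = 6.4437

6.4437


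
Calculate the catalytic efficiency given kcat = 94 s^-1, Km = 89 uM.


Catalytic efficiency = kcat / Km
= 94 / 89
= 1.0562 uM^-1*s^-1

1.0562 uM^-1*s^-1


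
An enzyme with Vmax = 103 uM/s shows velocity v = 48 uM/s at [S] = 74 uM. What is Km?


Km = [S] * (Vmax - v) / v
Km = 74 * (103 - 48) / 48
Km = 84.7917 uM

84.7917 uM


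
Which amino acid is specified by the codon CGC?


Standard genetic code lookup.
Codon CGC -> Arg

Arg


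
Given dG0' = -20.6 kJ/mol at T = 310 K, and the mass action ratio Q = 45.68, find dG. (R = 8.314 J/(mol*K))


dG = dG0' + RT * ln(Q) / 1000
dG = -20.6 + 8.314 * 310 * ln(45.68) / 1000
dG = -10.7503 kJ/mol

-10.7503 kJ/mol


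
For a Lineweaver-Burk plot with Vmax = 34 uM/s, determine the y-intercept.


y-intercept = 1/Vmax
= 1/34
= 0.0294 s/uM

0.0294 s/uM


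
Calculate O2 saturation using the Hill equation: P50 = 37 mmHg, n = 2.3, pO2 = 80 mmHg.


Y = pO2^n / (P50^n + pO2^n)
Y = 80^2.3 / (37^2.3 + 80^2.3)
Y = 85.49%

85.49%


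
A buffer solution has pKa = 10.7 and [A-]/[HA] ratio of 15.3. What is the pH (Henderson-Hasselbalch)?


pH = pKa + log10([A-]/[HA])
pH = 10.7 + log10(15.3)
pH = 11.8847

11.8847


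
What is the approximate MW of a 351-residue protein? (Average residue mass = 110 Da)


MW = n_residues * 110 Da
MW = 351 * 110
MW = 38610 Da

38610 Da


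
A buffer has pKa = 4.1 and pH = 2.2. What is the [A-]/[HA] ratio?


[A-]/[HA] = 10^(pH - pKa)
= 10^(2.2 - 4.1)
= 0.0126

0.0126


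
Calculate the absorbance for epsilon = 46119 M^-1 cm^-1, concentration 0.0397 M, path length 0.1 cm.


A = epsilon * c * l
A = 46119 * 0.0397 * 0.1
A = 183.0924

183.0924


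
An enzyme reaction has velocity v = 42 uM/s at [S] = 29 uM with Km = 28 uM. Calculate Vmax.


Vmax = v * (Km + [S]) / [S]
Vmax = 42 * (28 + 29) / 29
Vmax = 82.5517 uM/s

82.5517 uM/s


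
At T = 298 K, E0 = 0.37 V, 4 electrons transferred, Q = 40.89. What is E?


E = E0 - (RT/nF) * ln(Q)
E = 0.37 - (8.314 * 298 / (4 * 96485)) * ln(40.89)
E = 0.3462 V

0.3462 V


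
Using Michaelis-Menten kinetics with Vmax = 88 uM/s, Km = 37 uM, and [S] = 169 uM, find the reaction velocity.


v = Vmax * [S] / (Km + [S])
v = 88 * 169 / (37 + 169)
v = 72.1942 uM/s

72.1942 uM/s


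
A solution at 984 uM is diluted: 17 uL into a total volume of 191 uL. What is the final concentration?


C2 = C1 * V1 / V2
C2 = 984 * 17 / 191
C2 = 87.5812 uM

87.5812 uM


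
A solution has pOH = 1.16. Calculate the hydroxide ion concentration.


[OH-] = 10^(-pOH)
[OH-] = 10^(-1.16)
[OH-] = 0.0692 M

0.0692 M


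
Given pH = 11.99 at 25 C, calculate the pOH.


pOH = 14 - pH
pOH = 14 - 11.99
pOH = 2.01

2.01


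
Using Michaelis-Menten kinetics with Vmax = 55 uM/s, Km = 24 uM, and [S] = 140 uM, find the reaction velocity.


v = Vmax * [S] / (Km + [S])
v = 55 * 140 / (24 + 140)
v = 46.9512 uM/s

46.9512 uM/s


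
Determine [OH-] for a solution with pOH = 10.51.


[OH-] = 10^(-pOH)
[OH-] = 10^(-10.51)
[OH-] = 3.090e-11 M

3.090e-11 M


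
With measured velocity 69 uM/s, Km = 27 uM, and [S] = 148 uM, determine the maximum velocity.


Vmax = v * (Km + [S]) / [S]
Vmax = 69 * (27 + 148) / 148
Vmax = 81.5878 uM/s

81.5878 uM/s


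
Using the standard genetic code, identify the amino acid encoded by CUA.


Standard genetic code lookup.
Codon CUA -> Leu

Leu


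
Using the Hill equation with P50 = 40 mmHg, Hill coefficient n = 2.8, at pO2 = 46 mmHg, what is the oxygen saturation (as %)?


Y = pO2^n / (P50^n + pO2^n)
Y = 46^2.8 / (40^2.8 + 46^2.8)
Y = 59.66%

59.66%


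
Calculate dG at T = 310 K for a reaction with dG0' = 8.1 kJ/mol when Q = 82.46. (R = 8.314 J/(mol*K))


dG = dG0' + RT * ln(Q) / 1000
dG = 8.1 + 8.314 * 310 * ln(82.46) / 1000
dG = 19.472 kJ/mol

19.472 kJ/mol


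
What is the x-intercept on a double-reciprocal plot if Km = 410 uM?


x-intercept = -1/Km
= -1/410
= -0.0024 1/uM

-0.0024 1/uM


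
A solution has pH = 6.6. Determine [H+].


[H+] = 10^(-pH)
[H+] = 10^(-6.6)
[H+] = 2.512e-07 M

2.512e-07 M


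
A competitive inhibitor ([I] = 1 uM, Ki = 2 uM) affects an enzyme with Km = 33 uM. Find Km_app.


Km_app = Km * (1 + [I]/Ki)
Km_app = 33 * (1 + 1/2)
Km_app = 49.5 uM

49.5 uM


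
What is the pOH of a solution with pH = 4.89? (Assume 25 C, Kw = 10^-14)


pOH = 14 - pH
pOH = 14 - 4.89
pOH = 9.11

9.11


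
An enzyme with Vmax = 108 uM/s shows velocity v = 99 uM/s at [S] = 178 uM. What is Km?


Km = [S] * (Vmax - v) / v
Km = 178 * (108 - 99) / 99
Km = 16.1818 uM

16.1818 uM


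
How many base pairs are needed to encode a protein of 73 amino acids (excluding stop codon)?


Each amino acid = 1 codon = 3 bp
bp = 73 * 3 = 219 bp

219 bp


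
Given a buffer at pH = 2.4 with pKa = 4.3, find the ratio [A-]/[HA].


[A-]/[HA] = 10^(pH - pKa)
= 10^(2.4 - 4.3)
= 0.0126

0.0126


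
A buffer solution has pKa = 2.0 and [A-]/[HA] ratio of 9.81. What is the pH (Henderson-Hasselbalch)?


pH = pKa + log10([A-]/[HA])
pH = 2.0 + log10(9.81)
pH = 2.9917

2.9917


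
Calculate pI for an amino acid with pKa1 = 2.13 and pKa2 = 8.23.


pI = (pKa1 + pKa2) / 2
pI = (2.13 + 8.23) / 2
pI = 5.18

5.18


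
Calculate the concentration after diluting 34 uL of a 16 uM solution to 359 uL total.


C2 = C1 * V1 / V2
C2 = 16 * 34 / 359
C2 = 1.5153 uM

1.5153 uM


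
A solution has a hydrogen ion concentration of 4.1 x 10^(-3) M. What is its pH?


pH = -log10([H+])
pH = -log10(4.1 x 10^(-3))
pH = 2.3872

2.3872


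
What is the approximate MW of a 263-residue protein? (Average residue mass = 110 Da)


MW = n_residues * 110 Da
MW = 263 * 110
MW = 28930 Da

28930 Da


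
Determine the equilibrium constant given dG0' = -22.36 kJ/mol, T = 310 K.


Keq = exp(-dG0 * 1000 / (R * T))
Keq = exp(-(-22.36) * 1000 / (8.314 * 310))
Keq = 5858.2798

5858.2798


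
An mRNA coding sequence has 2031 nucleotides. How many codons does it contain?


codons = nucleotides / 3
codons = 2031 / 3 = 677

677


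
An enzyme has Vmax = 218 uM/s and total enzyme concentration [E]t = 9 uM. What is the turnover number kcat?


kcat = Vmax / [E]t
kcat = 218 / 9
kcat = 24.2222 s^-1

24.2222 s^-1


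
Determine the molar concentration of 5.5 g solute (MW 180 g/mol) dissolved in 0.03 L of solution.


C = (mass / MW) / volume
C = (5.5 / 180) / 0.03
C = 1.0185 M

1.0185 M


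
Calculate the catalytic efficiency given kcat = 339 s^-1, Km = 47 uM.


Catalytic efficiency = kcat / Km
= 339 / 47
= 7.2128 uM^-1*s^-1

7.2128 uM^-1*s^-1


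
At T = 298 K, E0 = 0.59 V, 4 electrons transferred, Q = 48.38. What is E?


E = E0 - (RT/nF) * ln(Q)
E = 0.59 - (8.314 * 298 / (4 * 96485)) * ln(48.38)
E = 0.5651 V

0.5651 V


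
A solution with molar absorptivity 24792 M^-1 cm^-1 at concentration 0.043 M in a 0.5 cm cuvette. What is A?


A = epsilon * c * l
A = 24792 * 0.043 * 0.5
A = 533.028

533.028


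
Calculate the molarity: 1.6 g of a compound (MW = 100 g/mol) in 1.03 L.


C = (mass / MW) / volume
C = (1.6 / 100) / 1.03
C = 0.0155 M

0.0155 M


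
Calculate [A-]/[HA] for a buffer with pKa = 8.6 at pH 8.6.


[A-]/[HA] = 10^(pH - pKa)
= 10^(8.6 - 8.6)
= 1.0

1.0


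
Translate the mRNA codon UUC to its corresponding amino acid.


Standard genetic code lookup.
Codon UUC -> Phe

Phe


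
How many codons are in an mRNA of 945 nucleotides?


codons = nucleotides / 3
codons = 945 / 3 = 315

315


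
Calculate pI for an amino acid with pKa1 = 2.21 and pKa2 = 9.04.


pI = (pKa1 + pKa2) / 2
pI = (2.21 + 9.04) / 2
pI = 5.625

5.625


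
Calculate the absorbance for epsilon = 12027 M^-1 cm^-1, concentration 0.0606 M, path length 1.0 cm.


A = epsilon * c * l
A = 12027 * 0.0606 * 1.0
A = 728.8362

728.8362


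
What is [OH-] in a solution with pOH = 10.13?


[OH-] = 10^(-pOH)
[OH-] = 10^(-10.13)
[OH-] = 7.413e-11 M

7.413e-11 M


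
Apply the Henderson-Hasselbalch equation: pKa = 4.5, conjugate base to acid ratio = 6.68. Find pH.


pH = pKa + log10([A-]/[HA])
pH = 4.5 + log10(6.68)
pH = 5.3248

5.3248


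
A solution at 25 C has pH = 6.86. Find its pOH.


pOH = 14 - pH
pOH = 14 - 6.86
pOH = 7.14

7.14


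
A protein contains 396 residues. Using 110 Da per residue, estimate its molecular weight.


MW = n_residues * 110 Da
MW = 396 * 110
MW = 43560 Da

43560 Da


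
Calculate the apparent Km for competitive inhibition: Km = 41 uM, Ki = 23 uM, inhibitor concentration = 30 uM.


Km_app = Km * (1 + [I]/Ki)
Km_app = 41 * (1 + 30/23)
Km_app = 94.4783 uM

94.4783 uM


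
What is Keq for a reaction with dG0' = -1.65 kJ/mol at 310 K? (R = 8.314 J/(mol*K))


Keq = exp(-dG0 * 1000 / (R * T))
Keq = exp(-(-1.65) * 1000 / (8.314 * 310))
Keq = 1.8969

1.8969


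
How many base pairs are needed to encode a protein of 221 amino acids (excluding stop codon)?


Each amino acid = 1 codon = 3 bp
bp = 221 * 3 = 663 bp

663 bp


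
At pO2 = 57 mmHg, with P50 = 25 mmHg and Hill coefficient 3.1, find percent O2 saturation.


Y = pO2^n / (P50^n + pO2^n)
Y = 57^3.1 / (25^3.1 + 57^3.1)
Y = 92.79%

92.79%


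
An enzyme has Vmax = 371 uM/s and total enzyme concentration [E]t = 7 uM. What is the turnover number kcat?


kcat = Vmax / [E]t
kcat = 371 / 7
kcat = 53.0 s^-1

53.0 s^-1


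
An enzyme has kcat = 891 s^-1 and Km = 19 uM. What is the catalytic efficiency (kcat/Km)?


Catalytic efficiency = kcat / Km
= 891 / 19
= 46.8947 uM^-1*s^-1

46.8947 uM^-1*s^-1


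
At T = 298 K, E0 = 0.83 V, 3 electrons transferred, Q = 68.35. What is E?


E = E0 - (RT/nF) * ln(Q)
E = 0.83 - (8.314 * 298 / (3 * 96485)) * ln(68.35)
E = 0.7938 V

0.7938 V


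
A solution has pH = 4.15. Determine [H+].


[H+] = 10^(-pH)
[H+] = 10^(-4.15)
[H+] = 7.079e-05 M

7.079e-05 M


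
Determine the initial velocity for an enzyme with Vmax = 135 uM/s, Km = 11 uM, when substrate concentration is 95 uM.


v = Vmax * [S] / (Km + [S])
v = 135 * 95 / (11 + 95)
v = 120.9906 uM/s

120.9906 uM/s


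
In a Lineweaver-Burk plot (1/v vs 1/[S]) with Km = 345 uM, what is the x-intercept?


x-intercept = -1/Km
= -1/345
= -0.0029 1/uM

-0.0029 1/uM


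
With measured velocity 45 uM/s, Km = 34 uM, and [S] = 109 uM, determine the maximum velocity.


Vmax = v * (Km + [S]) / [S]
Vmax = 45 * (34 + 109) / 109
Vmax = 59.0367 uM/s

59.0367 uM/s


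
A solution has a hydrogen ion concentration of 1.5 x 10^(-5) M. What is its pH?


pH = -log10([H+])
pH = -log10(1.5 x 10^(-5))
pH = 4.8239

4.8239


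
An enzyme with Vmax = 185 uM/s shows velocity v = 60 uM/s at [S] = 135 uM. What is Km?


Km = [S] * (Vmax - v) / v
Km = 135 * (185 - 60) / 60
Km = 281.25 uM

281.25 uM


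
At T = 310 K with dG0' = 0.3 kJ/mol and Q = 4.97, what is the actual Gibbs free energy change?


dG = dG0' + RT * ln(Q) / 1000
dG = 0.3 + 8.314 * 310 * ln(4.97) / 1000
dG = 4.4326 kJ/mol

4.4326 kJ/mol


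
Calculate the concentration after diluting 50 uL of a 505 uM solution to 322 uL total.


C2 = C1 * V1 / V2
C2 = 505 * 50 / 322
C2 = 78.4161 uM

78.4161 uM


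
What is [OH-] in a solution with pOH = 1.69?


[OH-] = 10^(-pOH)
[OH-] = 10^(-1.69)
[OH-] = 0.0204 M

0.0204 M


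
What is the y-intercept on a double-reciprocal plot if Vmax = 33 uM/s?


y-intercept = 1/Vmax
= 1/33
= 0.0303 s/uM

0.0303 s/uM


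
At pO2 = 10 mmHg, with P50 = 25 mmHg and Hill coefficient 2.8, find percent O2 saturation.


Y = pO2^n / (P50^n + pO2^n)
Y = 10^2.8 / (25^2.8 + 10^2.8)
Y = 7.14%

7.14%


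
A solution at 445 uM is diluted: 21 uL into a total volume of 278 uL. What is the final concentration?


C2 = C1 * V1 / V2
C2 = 445 * 21 / 278
C2 = 33.6151 uM

33.6151 uM


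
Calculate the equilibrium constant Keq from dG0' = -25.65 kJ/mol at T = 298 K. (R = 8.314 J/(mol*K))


Keq = exp(-dG0 * 1000 / (R * T))
Keq = exp(-(-25.65) * 1000 / (8.314 * 298))
Keq = 31347.1219

31347.1219


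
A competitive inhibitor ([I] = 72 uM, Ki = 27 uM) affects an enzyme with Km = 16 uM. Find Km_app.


Km_app = Km * (1 + [I]/Ki)
Km_app = 16 * (1 + 72/27)
Km_app = 58.6667 uM

58.6667 uM


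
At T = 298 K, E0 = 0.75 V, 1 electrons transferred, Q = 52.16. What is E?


E = E0 - (RT/nF) * ln(Q)
E = 0.75 - (8.314 * 298 / (1 * 96485)) * ln(52.16)
E = 0.6485 V

0.6485 V


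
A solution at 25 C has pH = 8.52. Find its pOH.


pOH = 14 - pH
pOH = 14 - 8.52
pOH = 5.48

5.48


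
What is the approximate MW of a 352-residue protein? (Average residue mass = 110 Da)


MW = n_residues * 110 Da
MW = 352 * 110
MW = 38720 Da

38720 Da


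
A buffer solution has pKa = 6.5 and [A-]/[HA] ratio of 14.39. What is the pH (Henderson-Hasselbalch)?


pH = pKa + log10([A-]/[HA])
pH = 6.5 + log10(14.39)
pH = 7.6581

7.6581


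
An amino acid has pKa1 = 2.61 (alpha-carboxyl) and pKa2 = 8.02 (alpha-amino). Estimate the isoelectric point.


pI = (pKa1 + pKa2) / 2
pI = (2.61 + 8.02) / 2
pI = 5.315

5.315


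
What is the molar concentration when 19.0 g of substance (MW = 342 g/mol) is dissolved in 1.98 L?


C = (mass / MW) / volume
C = (19.0 / 342) / 1.98
C = 0.0281 M

0.0281 M


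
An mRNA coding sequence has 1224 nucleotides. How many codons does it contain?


codons = nucleotides / 3
codons = 1224 / 3 = 408

408


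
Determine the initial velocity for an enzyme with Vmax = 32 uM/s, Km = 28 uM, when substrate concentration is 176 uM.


v = Vmax * [S] / (Km + [S])
v = 32 * 176 / (28 + 176)
v = 27.6078 uM/s

27.6078 uM/s


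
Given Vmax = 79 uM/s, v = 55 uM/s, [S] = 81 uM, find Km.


Km = [S] * (Vmax - v) / v
Km = 81 * (79 - 55) / 55
Km = 35.3455 uM

35.3455 uM


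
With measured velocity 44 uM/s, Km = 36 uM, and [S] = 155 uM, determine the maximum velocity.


Vmax = v * (Km + [S]) / [S]
Vmax = 44 * (36 + 155) / 155
Vmax = 54.2194 uM/s

54.2194 uM/s


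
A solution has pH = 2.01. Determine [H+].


[H+] = 10^(-pH)
[H+] = 10^(-2.01)
[H+] = 0.0098 M

0.0098 M


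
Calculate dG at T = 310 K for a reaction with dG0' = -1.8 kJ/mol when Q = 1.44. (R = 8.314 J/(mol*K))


dG = dG0' + RT * ln(Q) / 1000
dG = -1.8 + 8.314 * 310 * ln(1.44) / 1000
dG = -0.8602 kJ/mol

-0.8602 kJ/mol


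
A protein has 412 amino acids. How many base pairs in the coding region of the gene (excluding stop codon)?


Each amino acid = 1 codon = 3 bp
bp = 412 * 3 = 1236 bp

1236 bp


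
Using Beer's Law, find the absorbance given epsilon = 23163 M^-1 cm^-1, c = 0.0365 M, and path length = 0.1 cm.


A = epsilon * c * l
A = 23163 * 0.0365 * 0.1
A = 84.545

84.545


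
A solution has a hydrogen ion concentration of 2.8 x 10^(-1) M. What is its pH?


pH = -log10([H+])
pH = -log10(2.8 x 10^(-1))
pH = 0.5528

0.5528


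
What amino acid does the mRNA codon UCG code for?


Standard genetic code lookup.
Codon UCG -> Ser

Ser


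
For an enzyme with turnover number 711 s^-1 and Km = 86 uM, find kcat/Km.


Catalytic efficiency = kcat / Km
= 711 / 86
= 8.2674 uM^-1*s^-1

8.2674 uM^-1*s^-1


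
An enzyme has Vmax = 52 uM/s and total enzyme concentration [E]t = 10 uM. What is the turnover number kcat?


kcat = Vmax / [E]t
kcat = 52 / 10
kcat = 5.2 s^-1

5.2 s^-1


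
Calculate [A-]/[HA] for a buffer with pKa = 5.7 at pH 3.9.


[A-]/[HA] = 10^(pH - pKa)
= 10^(3.9 - 5.7)
= 0.0158

0.0158


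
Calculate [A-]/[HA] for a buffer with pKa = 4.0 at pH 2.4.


[A-]/[HA] = 10^(pH - pKa)
= 10^(2.4 - 4.0)
= 0.0251

0.0251


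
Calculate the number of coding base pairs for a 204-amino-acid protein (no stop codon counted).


Each amino acid = 1 codon = 3 bp
bp = 204 * 3 = 612 bp

612 bp


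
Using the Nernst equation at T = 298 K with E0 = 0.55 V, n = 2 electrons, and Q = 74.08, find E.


E = E0 - (RT/nF) * ln(Q)
E = 0.55 - (8.314 * 298 / (2 * 96485)) * ln(74.08)
E = 0.4947 V

0.4947 V


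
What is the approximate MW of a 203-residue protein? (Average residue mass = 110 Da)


MW = n_residues * 110 Da
MW = 203 * 110
MW = 22330 Da

22330 Da


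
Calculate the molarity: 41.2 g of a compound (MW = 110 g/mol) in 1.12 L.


C = (mass / MW) / volume
C = (41.2 / 110) / 1.12
C = 0.3344 M

0.3344 M


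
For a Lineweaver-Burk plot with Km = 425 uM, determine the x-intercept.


x-intercept = -1/Km
= -1/425
= -0.0024 1/uM

-0.0024 1/uM


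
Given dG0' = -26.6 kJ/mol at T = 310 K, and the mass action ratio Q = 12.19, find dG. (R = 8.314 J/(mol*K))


dG = dG0' + RT * ln(Q) / 1000
dG = -26.6 + 8.314 * 310 * ln(12.19) / 1000
dG = -20.1551 kJ/mol

-20.1551 kJ/mol


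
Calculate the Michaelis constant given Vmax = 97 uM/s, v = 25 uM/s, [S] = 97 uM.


Km = [S] * (Vmax - v) / v
Km = 97 * (97 - 25) / 25
Km = 279.36 uM

279.36 uM


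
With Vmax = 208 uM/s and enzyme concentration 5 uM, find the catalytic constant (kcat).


kcat = Vmax / [E]t
kcat = 208 / 5
kcat = 41.6 s^-1

41.6 s^-1


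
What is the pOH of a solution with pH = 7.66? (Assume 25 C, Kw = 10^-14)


pOH = 14 - pH
pOH = 14 - 7.66
pOH = 6.34

6.34


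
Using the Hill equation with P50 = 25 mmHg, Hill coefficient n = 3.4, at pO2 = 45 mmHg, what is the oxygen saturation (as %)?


Y = pO2^n / (P50^n + pO2^n)
Y = 45^3.4 / (25^3.4 + 45^3.4)
Y = 88.06%

88.06%


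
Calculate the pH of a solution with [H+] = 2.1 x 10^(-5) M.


pH = -log10([H+])
pH = -log10(2.1 x 10^(-5))
pH = 4.6778

4.6778


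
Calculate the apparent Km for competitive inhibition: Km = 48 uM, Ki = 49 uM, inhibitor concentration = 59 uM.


Km_app = Km * (1 + [I]/Ki)
Km_app = 48 * (1 + 59/49)
Km_app = 105.7959 uM

105.7959 uM


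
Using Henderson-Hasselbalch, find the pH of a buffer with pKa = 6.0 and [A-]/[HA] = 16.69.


pH = pKa + log10([A-]/[HA])
pH = 6.0 + log10(16.69)
pH = 7.2225

7.2225


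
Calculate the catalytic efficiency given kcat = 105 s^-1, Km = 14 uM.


Catalytic efficiency = kcat / Km
= 105 / 14
= 7.5 uM^-1*s^-1

7.5 uM^-1*s^-1


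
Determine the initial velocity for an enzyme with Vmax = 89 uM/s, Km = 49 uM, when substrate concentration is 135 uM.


v = Vmax * [S] / (Km + [S])
v = 89 * 135 / (49 + 135)
v = 65.2989 uM/s

65.2989 uM/s


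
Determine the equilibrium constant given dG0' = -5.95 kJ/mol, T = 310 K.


Keq = exp(-dG0 * 1000 / (R * T))
Keq = exp(-(-5.95) * 1000 / (8.314 * 310))
Keq = 10.0601

10.0601


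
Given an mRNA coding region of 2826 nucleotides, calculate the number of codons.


codons = nucleotides / 3
codons = 2826 / 3 = 942

942


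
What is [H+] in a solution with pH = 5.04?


[H+] = 10^(-pH)
[H+] = 10^(-5.04)
[H+] = 9.120e-06 M

9.120e-06 M


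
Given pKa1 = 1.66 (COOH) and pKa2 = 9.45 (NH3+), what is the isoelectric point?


pI = (pKa1 + pKa2) / 2
pI = (1.66 + 9.45) / 2
pI = 5.555

5.555


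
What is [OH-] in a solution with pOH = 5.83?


[OH-] = 10^(-pOH)
[OH-] = 10^(-5.83)
[OH-] = 1.479e-06 M

1.479e-06 M


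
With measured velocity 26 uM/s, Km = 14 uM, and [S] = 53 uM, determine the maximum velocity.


Vmax = v * (Km + [S]) / [S]
Vmax = 26 * (14 + 53) / 53
Vmax = 32.8679 uM/s

32.8679 uM/s


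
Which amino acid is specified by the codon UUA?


Standard genetic code lookup.
Codon UUA -> Leu

Leu


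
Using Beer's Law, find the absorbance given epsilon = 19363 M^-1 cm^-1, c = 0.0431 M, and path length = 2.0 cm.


A = epsilon * c * l
A = 19363 * 0.0431 * 2.0
A = 1669.0906

1669.0906


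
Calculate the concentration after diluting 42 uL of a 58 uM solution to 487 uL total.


C2 = C1 * V1 / V2
C2 = 58 * 42 / 487
C2 = 5.0021 uM

5.0021 uM


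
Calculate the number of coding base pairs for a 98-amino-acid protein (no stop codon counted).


Each amino acid = 1 codon = 3 bp
bp = 98 * 3 = 294 bp

294 bp


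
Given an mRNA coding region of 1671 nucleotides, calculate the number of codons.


codons = nucleotides / 3
codons = 1671 / 3 = 557

557


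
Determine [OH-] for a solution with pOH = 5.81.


[OH-] = 10^(-pOH)
[OH-] = 10^(-5.81)
[OH-] = 1.549e-06 M

1.549e-06 M


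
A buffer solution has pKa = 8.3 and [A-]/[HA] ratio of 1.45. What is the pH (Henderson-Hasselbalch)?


pH = pKa + log10([A-]/[HA])
pH = 8.3 + log10(1.45)
pH = 8.4614

8.4614


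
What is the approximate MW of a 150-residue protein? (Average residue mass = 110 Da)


MW = n_residues * 110 Da
MW = 150 * 110
MW = 16500 Da

16500 Da


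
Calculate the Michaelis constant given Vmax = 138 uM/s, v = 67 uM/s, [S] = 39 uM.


Km = [S] * (Vmax - v) / v
Km = 39 * (138 - 67) / 67
Km = 41.3284 uM

41.3284 uM


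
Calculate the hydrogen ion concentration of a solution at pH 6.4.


[H+] = 10^(-pH)
[H+] = 10^(-6.4)
[H+] = 3.981e-07 M

3.981e-07 M


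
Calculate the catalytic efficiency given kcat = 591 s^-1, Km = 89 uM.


Catalytic efficiency = kcat / Km
= 591 / 89
= 6.6404 uM^-1*s^-1

6.6404 uM^-1*s^-1


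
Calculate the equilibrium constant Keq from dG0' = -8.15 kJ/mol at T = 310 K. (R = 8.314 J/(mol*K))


Keq = exp(-dG0 * 1000 / (R * T))
Keq = exp(-(-8.15) * 1000 / (8.314 * 310))
Keq = 23.6219

23.6219
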